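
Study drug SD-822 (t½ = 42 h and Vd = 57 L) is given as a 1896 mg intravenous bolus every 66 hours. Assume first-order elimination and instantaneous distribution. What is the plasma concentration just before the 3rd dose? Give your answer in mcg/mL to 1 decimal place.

f = (1/2)^(τ/t½) = (1/2)^(66/42) ≈ 0.3365.
C₀ = D/Vd = 1896/57 ≈ 33.263 mcg/mL.
Before the 3rd dose, 2 doses have been given. Superposition: Cmin = C₀·(f + f²).
≈ 33.263 × (0.3365 + 0.1132) ≈ 33.263 × 0.4497 ≈ 14.958 mcg/mL.

15.0 mcg/mL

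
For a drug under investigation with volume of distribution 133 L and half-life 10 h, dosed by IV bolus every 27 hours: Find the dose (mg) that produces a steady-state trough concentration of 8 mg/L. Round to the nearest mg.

5850 mg

τ/t½ = 27/10 ≈ 2.7, so f = (1/2)^(27/10) ≈ 0.153893.
Cmin,ss = (D/Vd)·f/(1−f), so D = Cmin,ss·Vd·(1−f)/f.
D = 8 × 133 × (1−f)/f ≈ 8 × 133 × 5.49802 ≈ 5849.89 mg.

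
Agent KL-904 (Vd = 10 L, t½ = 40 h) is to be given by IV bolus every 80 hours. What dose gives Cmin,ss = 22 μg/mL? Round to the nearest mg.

τ/t½ = 80/40 ≈ 2, so f = (1/2)^(80/40) ≈ 0.250000.
Cmin,ss = (D/Vd)·f/(1−f), so D = Cmin,ss·Vd·(1−f)/f.
D = 22 × 10 × (1−f)/f ≈ 22 × 10 × 3.00000 ≈ 660.00 mg.

660 mg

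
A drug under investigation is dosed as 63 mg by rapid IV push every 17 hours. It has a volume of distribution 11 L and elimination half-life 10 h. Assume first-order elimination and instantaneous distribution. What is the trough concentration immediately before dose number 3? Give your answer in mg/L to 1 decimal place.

f = (1/2)^(τ/t½) = (1/2)^(17/10) ≈ 0.3078.
C₀ = D/Vd = 63/11 ≈ 5.727 mg/L.
Before the 3rd dose, 2 doses have been given. Superposition: Cmin = C₀·(f + f²).
≈ 5.727 × (0.3078 + 0.0947) ≈ 5.727 × 0.4025 ≈ 2.305 mg/L.

2.3 mg/L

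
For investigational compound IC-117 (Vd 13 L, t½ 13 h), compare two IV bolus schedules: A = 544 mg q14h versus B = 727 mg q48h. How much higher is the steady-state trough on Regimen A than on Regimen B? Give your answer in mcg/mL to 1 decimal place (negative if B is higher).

Regimen A: f = (1/2)^(14/13) ≈ 0.4740; Cmin,ss = (544/13)·f/(1−f) ≈ 37.709 mcg/mL.
Regimen B: f = (1/2)^(48/13) ≈ 0.0774; Cmin,ss = (727/13)·f/(1−f) ≈ 4.692 mcg/mL.
Difference ≈ 37.709 − 4.692 ≈ 33.017 mcg/mL.

33.0 mcg/mL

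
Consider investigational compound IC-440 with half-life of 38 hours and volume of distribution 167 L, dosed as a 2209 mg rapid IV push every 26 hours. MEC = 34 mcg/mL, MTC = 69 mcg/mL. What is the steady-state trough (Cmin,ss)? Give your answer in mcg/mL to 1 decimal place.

21.8 mcg/mL

τ/t½ = 26/38 ≈ 0.68421, so fraction remaining f = (1/2)^(26/38) ≈ 0.6223.
Accumulation ratio R = 1/(1 − f) ≈ 1/0.3777 ≈ 2.6476.
Each bolus raises the concentration by D/Vd = 2209/167 ≈ 13.228 mcg/mL.
Cmax,ss = C₀/(1 − f) ≈ 13.228/0.3777 ≈ 35.023 mcg/mL.
One interval later, Cmin,ss = Cmax,ss·e^(−kτ) ≈ 35.023 × 0.6223 ≈ 21.795 mcg/mL.
Trough 21.8 mcg/mL vs MEC 34 mcg/mL: subtherapeutic.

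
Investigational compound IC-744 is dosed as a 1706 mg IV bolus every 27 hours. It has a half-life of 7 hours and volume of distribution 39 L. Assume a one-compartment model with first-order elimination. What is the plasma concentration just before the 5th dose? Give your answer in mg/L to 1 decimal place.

3.2 mg/L

f = (1/2)^(τ/t½) = (1/2)^(27/7) ≈ 0.0690.
C₀ = D/Vd = 1706/39 ≈ 43.744 mg/L.
Before the 5th dose, 4 doses have been given. Superposition: Cmin = C₀·(f + f² + … + f^4).
≈ 43.744 × (0.0690 + 0.0048 + 0.0003 + 0.0000) ≈ 43.744 × 0.0741 ≈ 3.241 mg/L.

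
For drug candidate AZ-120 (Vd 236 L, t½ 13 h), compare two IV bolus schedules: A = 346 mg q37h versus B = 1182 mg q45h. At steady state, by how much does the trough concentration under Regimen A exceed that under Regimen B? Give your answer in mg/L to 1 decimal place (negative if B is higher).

Regimen A: f = (1/2)^(37/13) ≈ 0.1391; Cmin,ss = (346/236)·f/(1−f) ≈ 0.237 mg/L.
Regimen B: f = (1/2)^(45/13) ≈ 0.0908; Cmin,ss = (1182/236)·f/(1−f) ≈ 0.500 mg/L.
Difference ≈ 0.237 − 0.500 ≈ -0.263 mg/L.

-0.3 mg/L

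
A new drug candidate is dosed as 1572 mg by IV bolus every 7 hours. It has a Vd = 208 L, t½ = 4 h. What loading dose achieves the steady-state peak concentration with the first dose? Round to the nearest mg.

2237 mg

f = (1/2)^(7/4) ≈ 0.297302; accumulation ratio R = 1/(1−f) ≈ 1.42309.
Loading dose to hit Cmax,ss on first dose: D_load = D_maint·R ≈ 1572 × 1.42309 ≈ 2237.10 mg.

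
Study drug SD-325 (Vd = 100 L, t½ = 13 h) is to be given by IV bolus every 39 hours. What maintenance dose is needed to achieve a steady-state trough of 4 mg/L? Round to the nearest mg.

2800 mg

τ/t½ = 39/13 ≈ 3, so f = (1/2)^(39/13) ≈ 0.125000.
Cmin,ss = (D/Vd)·f/(1−f), so D = Cmin,ss·Vd·(1−f)/f.
D = 4 × 100 × (1−f)/f ≈ 4 × 100 × 7.00000 ≈ 2800.00 mg.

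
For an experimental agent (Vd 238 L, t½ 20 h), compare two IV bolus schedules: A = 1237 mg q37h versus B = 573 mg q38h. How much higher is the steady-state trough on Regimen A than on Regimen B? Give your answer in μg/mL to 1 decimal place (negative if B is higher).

Regimen A: f = (1/2)^(37/20) ≈ 0.2774; Cmin,ss = (1237/238)·f/(1−f) ≈ 1.995 μg/mL.
Regimen B: f = (1/2)^(38/20) ≈ 0.2679; Cmin,ss = (573/238)·f/(1−f) ≈ 0.881 μg/mL.
Difference ≈ 1.995 − 0.881 ≈ 1.114 μg/mL.

1.1 μg/mL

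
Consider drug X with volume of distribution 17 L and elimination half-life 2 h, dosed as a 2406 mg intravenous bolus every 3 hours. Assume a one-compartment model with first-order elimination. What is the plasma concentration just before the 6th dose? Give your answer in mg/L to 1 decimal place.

77.0 mg/L

f = (1/2)^(τ/t½) = (1/2)^(3/2) ≈ 0.3536.
C₀ = D/Vd = 2406/17 ≈ 141.529 mg/L.
Before the 6th dose, 5 doses have been given. Superposition: Cmin = C₀·(f + f² + … + f^5).
≈ 141.529 × (0.3536 + 0.1250 + 0.0442 + 0.0156 + 0.0055) ≈ 141.529 × 0.5439 ≈ 76.978 mg/L.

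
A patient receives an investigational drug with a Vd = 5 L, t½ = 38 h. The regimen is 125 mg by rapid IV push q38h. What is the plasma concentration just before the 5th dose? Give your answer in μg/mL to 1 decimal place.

f = (1/2)^(τ/t½) = (1/2)^(38/38) ≈ 0.5000.
C₀ = D/Vd = 125/5 ≈ 25.000 μg/mL.
Before the 5th dose, 4 doses have been given. Superposition: Cmin = C₀·(f + f² + … + f^4).
≈ 25.000 × (0.5000 + 0.2500 + 0.1250 + 0.0625) ≈ 25.000 × 0.9375 ≈ 23.438 μg/mL.

23.4 μg/mL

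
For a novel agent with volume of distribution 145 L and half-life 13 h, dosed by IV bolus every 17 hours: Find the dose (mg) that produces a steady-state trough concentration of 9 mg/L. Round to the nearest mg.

1925 mg

τ/t½ = 17/13 ≈ 1.3077, so f = (1/2)^(17/13) ≈ 0.403967.
Cmin,ss = (D/Vd)·f/(1−f), so D = Cmin,ss·Vd·(1−f)/f.
D = 9 × 145 × (1−f)/f ≈ 9 × 145 × 1.47545 ≈ 1925.46 mg.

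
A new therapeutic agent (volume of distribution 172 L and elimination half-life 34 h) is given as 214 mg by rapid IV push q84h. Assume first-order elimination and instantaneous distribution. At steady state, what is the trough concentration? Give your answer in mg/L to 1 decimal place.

k = ln2/t½ = ln2/34 ≈ 0.020387 h⁻¹; fraction remaining f = e^(−kτ) = e^(−0.020387×84) ≈ 0.1804.
Each bolus raises the concentration by D/Vd = 214/172 ≈ 1.244 mg/L.
Steady-state trough Cmin,ss = C₀·f/(1−f) ≈ 1.244 × 0.1804/0.8196 ≈ 0.274 mg/L.

0.3 mg/L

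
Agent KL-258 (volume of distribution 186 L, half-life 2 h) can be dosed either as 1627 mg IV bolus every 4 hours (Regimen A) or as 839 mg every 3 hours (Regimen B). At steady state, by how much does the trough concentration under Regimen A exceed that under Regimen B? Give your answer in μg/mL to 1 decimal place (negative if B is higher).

0.4 μg/mL

Regimen A: f = (1/2)^(4/2) ≈ 0.2500; Cmin,ss = (1627/186)·f/(1−f) ≈ 2.916 μg/mL.
Regimen B: f = (1/2)^(3/2) ≈ 0.3536; Cmin,ss = (839/186)·f/(1−f) ≈ 2.468 μg/mL.
Difference ≈ 2.916 − 2.468 ≈ 0.448 μg/mL.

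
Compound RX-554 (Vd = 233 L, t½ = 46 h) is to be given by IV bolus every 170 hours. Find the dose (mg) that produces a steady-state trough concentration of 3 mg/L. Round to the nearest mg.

8358 mg

τ/t½ = 170/46 ≈ 3.6957, so f = (1/2)^(170/46) ≈ 0.077179.
Cmin,ss = (D/Vd)·f/(1−f), so D = Cmin,ss·Vd·(1−f)/f.
D = 3 × 233 × (1−f)/f ≈ 3 × 233 × 11.95689 ≈ 8357.87 mg.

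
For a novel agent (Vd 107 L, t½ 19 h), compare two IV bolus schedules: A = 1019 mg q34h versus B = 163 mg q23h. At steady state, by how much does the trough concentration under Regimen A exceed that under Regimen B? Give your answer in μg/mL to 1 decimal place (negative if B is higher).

2.7 μg/mL

Regimen A: f = (1/2)^(34/19) ≈ 0.2893; Cmin,ss = (1019/107)·f/(1−f) ≈ 3.877 μg/mL.
Regimen B: f = (1/2)^(23/19) ≈ 0.4321; Cmin,ss = (163/107)·f/(1−f) ≈ 1.159 μg/mL.
Difference ≈ 3.877 − 1.159 ≈ 2.718 μg/mL.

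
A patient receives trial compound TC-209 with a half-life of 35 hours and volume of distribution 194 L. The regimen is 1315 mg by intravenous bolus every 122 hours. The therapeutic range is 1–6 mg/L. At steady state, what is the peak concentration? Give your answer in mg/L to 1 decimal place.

k = ln2/t½ = ln2/35 ≈ 0.019804 h⁻¹; fraction remaining f = e^(−kτ) = e^(−0.019804×122) ≈ 0.0893.
Accumulation ratio R = 1/(1 − f) ≈ 1/0.9107 ≈ 1.0981.
Each bolus raises the concentration by D/Vd = 1315/194 ≈ 6.778 mg/L.
Steady-state peak Cmax,ss = C₀·R ≈ 6.778 × 1.0981 ≈ 7.443 mg/L.
Peak 7.4 mg/L vs MTC 6 mg/L: exceeds toxic threshold.

7.4 mg/L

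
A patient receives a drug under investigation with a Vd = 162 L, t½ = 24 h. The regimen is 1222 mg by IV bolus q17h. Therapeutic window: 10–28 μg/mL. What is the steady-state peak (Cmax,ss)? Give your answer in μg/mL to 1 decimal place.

19.4 μg/mL

k = ln2/t½ = ln2/24 ≈ 0.028881 h⁻¹; fraction remaining f = e^(−kτ) = e^(−0.028881×17) ≈ 0.6120.
At steady state, accumulation factor R = 1/(1 − e^(−kτ)) ≈ 2.5773.
Each bolus raises the concentration by D/Vd = 1222/162 ≈ 7.543 μg/mL.
Steady-state peak Cmax,ss = C₀·R ≈ 7.543 × 2.5773 ≈ 19.441 μg/mL.
Peak 19.4 μg/mL vs MTC 28 μg/mL: below toxic threshold.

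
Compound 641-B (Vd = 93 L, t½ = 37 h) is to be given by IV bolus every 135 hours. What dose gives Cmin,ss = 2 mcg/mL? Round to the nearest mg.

2147 mg

τ/t½ = 135/37 ≈ 3.6486, so f = (1/2)^(135/37) ≈ 0.079735.
Cmin,ss = (D/Vd)·f/(1−f), so D = Cmin,ss·Vd·(1−f)/f.
D = 2 × 93 × (1−f)/f ≈ 2 × 93 × 11.54154 ≈ 2146.73 mg.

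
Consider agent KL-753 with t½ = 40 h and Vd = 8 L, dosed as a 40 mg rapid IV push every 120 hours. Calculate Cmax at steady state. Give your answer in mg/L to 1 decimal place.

The dosing interval is 3 half-lives, so f = 2^(−3) = 0.125.
At steady state, R = 1/(1 − 0.125) = 8/7.
Single-dose peak C₀ = D/Vd = 40/8 = 5 mg/L.
Steady-state peak Cmax,ss = C₀·R = 5 × 8/7 ≈ 5.714 mg/L.

5.7 mg/L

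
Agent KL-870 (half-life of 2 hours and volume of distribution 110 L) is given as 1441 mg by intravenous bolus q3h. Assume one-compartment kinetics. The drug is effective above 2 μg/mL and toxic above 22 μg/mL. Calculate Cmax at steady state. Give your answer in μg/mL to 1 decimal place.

Over one 3-h interval, 3/2 ≈ 1.5 half-lives elapse, leaving f ≈ 0.3536 of each dose.
At steady state, accumulation factor R = 1/(1 − e^(−kτ)) ≈ 1.5470.
Single-dose peak C₀ = D/Vd = 1441/110 ≈ 13.100 μg/mL.
Steady-state peak Cmax,ss = C₀·R ≈ 13.100 × 1.5470 ≈ 20.266 μg/mL.
Peak 20.3 μg/mL vs MTC 22 μg/mL: below toxic threshold.

20.3 μg/mL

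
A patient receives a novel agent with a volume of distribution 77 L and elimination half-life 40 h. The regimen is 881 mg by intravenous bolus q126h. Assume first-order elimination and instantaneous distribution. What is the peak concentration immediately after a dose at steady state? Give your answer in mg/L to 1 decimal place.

τ/t½ = 126/40 ≈ 3.15, so fraction remaining f = (1/2)^(126/40) ≈ 0.1127.
At steady state, accumulation factor R = 1/(1 − e^(−kτ)) ≈ 1.1270.
Each bolus raises the concentration by D/Vd = 881/77 ≈ 11.442 mg/L.
Steady-state peak Cmax,ss = C₀·R ≈ 11.442 × 1.1270 ≈ 12.895 mg/L.

12.9 mg/L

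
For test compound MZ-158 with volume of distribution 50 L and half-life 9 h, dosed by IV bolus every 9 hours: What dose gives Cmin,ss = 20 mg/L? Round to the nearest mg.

1000 mg

τ/t½ = 9/9 ≈ 1, so f = (1/2)^(9/9) ≈ 0.500000.
Cmin,ss = (D/Vd)·f/(1−f), so D = Cmin,ss·Vd·(1−f)/f.
D = 20 × 50 × (1−f)/f ≈ 20 × 50 × 1.00000 ≈ 1000.00 mg.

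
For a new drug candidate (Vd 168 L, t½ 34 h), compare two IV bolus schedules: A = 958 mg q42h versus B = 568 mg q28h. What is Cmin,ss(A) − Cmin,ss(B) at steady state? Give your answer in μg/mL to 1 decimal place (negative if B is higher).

-0.2 μg/mL

Regimen A: f = (1/2)^(42/34) ≈ 0.4248; Cmin,ss = (958/168)·f/(1−f) ≈ 4.211 μg/mL.
Regimen B: f = (1/2)^(28/34) ≈ 0.5651; Cmin,ss = (568/168)·f/(1−f) ≈ 4.393 μg/mL.
Difference ≈ 4.211 − 4.393 ≈ -0.182 μg/mL.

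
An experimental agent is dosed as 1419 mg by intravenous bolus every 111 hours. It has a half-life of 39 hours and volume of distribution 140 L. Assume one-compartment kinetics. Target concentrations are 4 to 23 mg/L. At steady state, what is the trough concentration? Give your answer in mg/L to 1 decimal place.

1.6 mg/L

Over one 111-h interval, 111/39 ≈ 2.8462 half-lives elapse, leaving f ≈ 0.1391 of each dose.
Accumulation ratio R = 1/(1 − f) ≈ 1/0.8609 ≈ 1.1616.
Each bolus raises the concentration by D/Vd = 1419/140 ≈ 10.136 mg/L.
Steady-state peak Cmax,ss = C₀·R ≈ 10.136 × 1.1616 ≈ 11.774 mg/L.
One interval later, Cmin,ss = Cmax,ss·e^(−kτ) ≈ 11.774 × 0.1391 ≈ 1.638 mg/L.
Trough 1.6 mg/L vs MEC 4 mg/L: subtherapeutic.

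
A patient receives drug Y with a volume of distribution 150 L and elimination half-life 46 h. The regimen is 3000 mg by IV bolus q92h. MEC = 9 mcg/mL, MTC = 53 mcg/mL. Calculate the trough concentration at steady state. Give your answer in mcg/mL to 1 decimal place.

The dosing interval is 2 half-lives, so f = 2^(−2) = 0.25.
Accumulation ratio R = 1/(1 − f) = 1/0.75 = 4/3.
Single-dose peak C₀ = D/Vd = 3000/150 = 20 mcg/mL.
Steady-state peak Cmax,ss = C₀·R = 20 × 4/3 ≈ 26.667 mcg/mL.
Steady-state trough Cmin,ss = Cmax,ss·f ≈ 26.667 × 0.25 ≈ 6.667 mcg/mL.
Trough 6.7 mcg/mL vs MEC 9 mcg/mL: subtherapeutic.

6.7 mcg/mL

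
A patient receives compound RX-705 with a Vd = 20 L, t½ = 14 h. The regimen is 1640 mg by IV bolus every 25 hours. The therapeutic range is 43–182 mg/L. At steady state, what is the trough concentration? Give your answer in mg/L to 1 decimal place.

33.5 mg/L

k = ln2/t½ = ln2/14 ≈ 0.049511 h⁻¹; fraction remaining f = e^(−kτ) = e^(−0.049511×25) ≈ 0.2900.
Accumulation ratio R = 1/(1 − f) ≈ 1/0.7100 ≈ 1.4085.
Single-dose peak C₀ = D/Vd = 1640/20 ≈ 82.000 mg/L.
Steady-state peak Cmax,ss = C₀·R ≈ 82.000 × 1.4085 ≈ 115.497 mg/L.
One interval later, Cmin,ss = Cmax,ss·e^(−kτ) ≈ 115.497 × 0.2900 ≈ 33.494 mg/L.
Trough 33.5 mg/L vs MEC 43 mg/L: subtherapeutic.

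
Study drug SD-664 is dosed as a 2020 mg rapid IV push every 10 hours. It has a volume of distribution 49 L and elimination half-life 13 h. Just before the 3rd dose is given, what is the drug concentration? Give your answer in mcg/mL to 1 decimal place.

38.4 mcg/mL

f = (1/2)^(τ/t½) = (1/2)^(10/13) ≈ 0.5867.
C₀ = D/Vd = 2020/49 ≈ 41.224 mcg/mL.
Before the 3rd dose, 2 doses have been given. Superposition: Cmin = C₀·(f + f²).
≈ 41.224 × (0.5867 + 0.3442) ≈ 41.224 × 0.9309 ≈ 38.375 mcg/mL.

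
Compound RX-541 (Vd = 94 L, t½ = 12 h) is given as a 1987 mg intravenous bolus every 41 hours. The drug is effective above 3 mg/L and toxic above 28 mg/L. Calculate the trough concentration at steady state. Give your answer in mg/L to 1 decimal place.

2.2 mg/L

τ/t½ = 41/12 ≈ 3.4167, so fraction remaining f = (1/2)^(41/12) ≈ 0.0936.
Single-dose peak C₀ = D/Vd = 1987/94 ≈ 21.138 mg/L.
Steady-state trough Cmin,ss = C₀·f/(1−f) ≈ 21.138 × 0.0936/0.9064 ≈ 2.183 mg/L.
Trough 2.2 mg/L vs MEC 3 mg/L: subtherapeutic.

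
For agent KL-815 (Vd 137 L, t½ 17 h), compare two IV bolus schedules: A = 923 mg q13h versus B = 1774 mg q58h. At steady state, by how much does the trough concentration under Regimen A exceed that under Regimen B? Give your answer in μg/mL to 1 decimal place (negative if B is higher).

8.3 μg/mL

Regimen A: f = (1/2)^(13/17) ≈ 0.5886; Cmin,ss = (923/137)·f/(1−f) ≈ 9.639 μg/mL.
Regimen B: f = (1/2)^(58/17) ≈ 0.0940; Cmin,ss = (1774/137)·f/(1−f) ≈ 1.343 μg/mL.
Difference ≈ 9.639 − 1.343 ≈ 8.296 μg/mL.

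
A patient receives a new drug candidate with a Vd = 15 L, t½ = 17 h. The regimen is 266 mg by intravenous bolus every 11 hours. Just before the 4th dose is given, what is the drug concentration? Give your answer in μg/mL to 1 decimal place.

23.2 μg/mL

f = (1/2)^(τ/t½) = (1/2)^(11/17) ≈ 0.6386.
C₀ = D/Vd = 266/15 ≈ 17.733 μg/mL.
Before the 4th dose, 3 doses have been given. Superposition: Cmin = C₀·(f + f² + … + f^3).
≈ 17.733 × (0.6386 + 0.4078 + 0.2604) ≈ 17.733 × 1.3068 ≈ 23.173 μg/mL.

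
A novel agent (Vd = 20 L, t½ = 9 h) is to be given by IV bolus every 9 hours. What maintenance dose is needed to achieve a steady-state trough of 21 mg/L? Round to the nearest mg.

τ/t½ = 9/9 ≈ 1, so f = (1/2)^(9/9) ≈ 0.500000.
Cmin,ss = (D/Vd)·f/(1−f), so D = Cmin,ss·Vd·(1−f)/f.
D = 21 × 20 × (1−f)/f ≈ 21 × 20 × 1.00000 ≈ 420.00 mg.

420 mg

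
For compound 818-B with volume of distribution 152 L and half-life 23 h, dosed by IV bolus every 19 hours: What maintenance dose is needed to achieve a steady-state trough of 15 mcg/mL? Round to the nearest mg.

1762 mg

τ/t½ = 19/23 ≈ 0.82609, so f = (1/2)^(19/23) ≈ 0.564057.
Cmin,ss = (D/Vd)·f/(1−f), so D = Cmin,ss·Vd·(1−f)/f.
D = 15 × 152 × (1−f)/f ≈ 15 × 152 × 0.77287 ≈ 1762.14 mg.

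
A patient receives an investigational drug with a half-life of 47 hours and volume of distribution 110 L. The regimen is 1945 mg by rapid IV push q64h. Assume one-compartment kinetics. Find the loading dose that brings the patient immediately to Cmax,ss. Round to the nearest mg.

3184 mg

f = (1/2)^(64/47) ≈ 0.389123; accumulation ratio R = 1/(1−f) ≈ 1.63699.
Loading dose to hit Cmax,ss on first dose: D_load = D_maint·R ≈ 1945 × 1.63699 ≈ 3183.95 mg.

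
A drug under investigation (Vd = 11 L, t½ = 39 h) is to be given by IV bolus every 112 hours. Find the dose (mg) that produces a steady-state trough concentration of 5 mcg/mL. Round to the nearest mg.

348 mg

τ/t½ = 112/39 ≈ 2.8718, so f = (1/2)^(112/39) ≈ 0.136617.
Cmin,ss = (D/Vd)·f/(1−f), so D = Cmin,ss·Vd·(1−f)/f.
D = 5 × 11 × (1−f)/f ≈ 5 × 11 × 6.31973 ≈ 347.59 mg.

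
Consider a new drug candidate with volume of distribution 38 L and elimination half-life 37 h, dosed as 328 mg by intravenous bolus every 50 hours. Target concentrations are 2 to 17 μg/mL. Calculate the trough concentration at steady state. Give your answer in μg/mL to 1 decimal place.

k = ln2/t½ = ln2/37 ≈ 0.018734 h⁻¹; fraction remaining f = e^(−kτ) = e^(−0.018734×50) ≈ 0.3919.
At steady state, accumulation factor R = 1/(1 − e^(−kτ)) ≈ 1.6445.
Each bolus raises the concentration by D/Vd = 328/38 ≈ 8.632 μg/mL.
Cmax,ss = C₀/(1 − f) ≈ 8.632/0.6081 ≈ 14.195 μg/mL.
One interval later, Cmin,ss = Cmax,ss·e^(−kτ) ≈ 14.195 × 0.3919 ≈ 5.563 μg/mL.
Trough 5.6 μg/mL vs MEC 2 μg/mL: adequate.

5.6 μg/mL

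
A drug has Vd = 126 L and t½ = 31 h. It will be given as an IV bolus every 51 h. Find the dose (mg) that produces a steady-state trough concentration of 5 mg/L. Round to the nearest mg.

τ/t½ = 51/31 ≈ 1.6452, so f = (1/2)^(51/31) ≈ 0.319711.
Cmin,ss = (D/Vd)·f/(1−f), so D = Cmin,ss·Vd·(1−f)/f.
D = 5 × 126 × (1−f)/f ≈ 5 × 126 × 2.12782 ≈ 1340.53 mg.

1341 mg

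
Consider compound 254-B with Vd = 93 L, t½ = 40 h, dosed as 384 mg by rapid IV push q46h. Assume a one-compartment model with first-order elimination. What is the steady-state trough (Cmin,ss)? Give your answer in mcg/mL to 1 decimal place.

k = ln2/t½ = ln2/40 ≈ 0.017329 h⁻¹; fraction remaining f = e^(−kτ) = e^(−0.017329×46) ≈ 0.4506.
Accumulation ratio R = 1/(1 − f) ≈ 1/0.5494 ≈ 1.8202.
Single-dose peak C₀ = D/Vd = 384/93 ≈ 4.129 mcg/mL.
Steady-state peak Cmax,ss = C₀·R ≈ 4.129 × 1.8202 ≈ 7.516 mcg/mL.
One interval later, Cmin,ss = Cmax,ss·e^(−kτ) ≈ 7.516 × 0.4506 ≈ 3.387 mcg/mL.

3.4 mcg/mL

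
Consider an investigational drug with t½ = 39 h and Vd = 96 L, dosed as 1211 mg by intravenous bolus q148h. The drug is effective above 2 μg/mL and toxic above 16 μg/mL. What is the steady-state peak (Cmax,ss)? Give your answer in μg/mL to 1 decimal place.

13.6 μg/mL

Over one 148-h interval, 148/39 ≈ 3.7949 half-lives elapse, leaving f ≈ 0.0720 of each dose.
Accumulation ratio R = 1/(1 − f) ≈ 1/0.9280 ≈ 1.0776.
Each bolus raises the concentration by D/Vd = 1211/96 ≈ 12.615 μg/mL.
Cmax,ss = C₀/(1 − f) ≈ 12.615/0.9280 ≈ 13.594 μg/mL.
Peak 13.6 μg/mL vs MTC 16 μg/mL: below toxic threshold.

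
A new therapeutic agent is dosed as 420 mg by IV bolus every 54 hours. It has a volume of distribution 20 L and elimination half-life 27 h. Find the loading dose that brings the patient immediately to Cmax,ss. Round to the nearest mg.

f = (1/2)^(54/27) ≈ 0.250000; accumulation ratio R = 1/(1−f) ≈ 1.33333.
Loading dose to hit Cmax,ss on first dose: D_load = D_maint·R ≈ 420 × 1.33333 ≈ 560.00 mg.

560 mg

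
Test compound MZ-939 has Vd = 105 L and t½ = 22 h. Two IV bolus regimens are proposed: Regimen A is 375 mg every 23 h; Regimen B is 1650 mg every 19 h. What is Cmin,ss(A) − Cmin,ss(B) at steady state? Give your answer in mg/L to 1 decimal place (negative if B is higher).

Regimen A: f = (1/2)^(23/22) ≈ 0.4845; Cmin,ss = (375/105)·f/(1−f) ≈ 3.357 mg/L.
Regimen B: f = (1/2)^(19/22) ≈ 0.5496; Cmin,ss = (1650/105)·f/(1−f) ≈ 19.175 mg/L.
Difference ≈ 3.357 − 19.175 ≈ -15.818 mg/L.

-15.8 mg/L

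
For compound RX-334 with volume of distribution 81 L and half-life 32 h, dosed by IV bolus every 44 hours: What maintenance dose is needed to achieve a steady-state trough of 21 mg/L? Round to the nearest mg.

2711 mg

τ/t½ = 44/32 ≈ 1.375, so f = (1/2)^(44/32) ≈ 0.385553.
Cmin,ss = (D/Vd)·f/(1−f), so D = Cmin,ss·Vd·(1−f)/f.
D = 21 × 81 × (1−f)/f ≈ 21 × 81 × 1.59368 ≈ 2710.85 mg.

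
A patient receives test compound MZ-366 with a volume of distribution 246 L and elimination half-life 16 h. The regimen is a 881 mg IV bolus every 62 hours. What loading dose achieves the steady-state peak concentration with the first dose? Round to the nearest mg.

945 mg

f = (1/2)^(62/16) ≈ 0.068157; accumulation ratio R = 1/(1−f) ≈ 1.07314.
Loading dose to hit Cmax,ss on first dose: D_load = D_maint·R ≈ 881 × 1.07314 ≈ 945.44 mg.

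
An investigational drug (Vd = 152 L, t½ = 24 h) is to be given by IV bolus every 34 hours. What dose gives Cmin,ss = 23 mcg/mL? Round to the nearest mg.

5837 mg

τ/t½ = 34/24 ≈ 1.4167, so f = (1/2)^(34/24) ≈ 0.374577.
Cmin,ss = (D/Vd)·f/(1−f), so D = Cmin,ss·Vd·(1−f)/f.
D = 23 × 152 × (1−f)/f ≈ 23 × 152 × 1.66968 ≈ 5837.20 mg.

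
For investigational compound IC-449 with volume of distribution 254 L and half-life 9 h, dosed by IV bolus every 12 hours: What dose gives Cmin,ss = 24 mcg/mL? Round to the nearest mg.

τ/t½ = 12/9 ≈ 1.3333, so f = (1/2)^(12/9) ≈ 0.396850.
Cmin,ss = (D/Vd)·f/(1−f), so D = Cmin,ss·Vd·(1−f)/f.
D = 24 × 254 × (1−f)/f ≈ 24 × 254 × 1.51984 ≈ 9264.94 mg.

9265 mg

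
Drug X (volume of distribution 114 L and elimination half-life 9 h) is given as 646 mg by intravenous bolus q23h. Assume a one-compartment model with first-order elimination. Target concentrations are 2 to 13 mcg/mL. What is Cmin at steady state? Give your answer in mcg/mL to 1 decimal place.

Over one 23-h interval, 23/9 ≈ 2.5556 half-lives elapse, leaving f ≈ 0.1701 of each dose.
At steady state, accumulation factor R = 1/(1 − e^(−kτ)) ≈ 1.2050.
Each bolus raises the concentration by D/Vd = 646/114 ≈ 5.667 mcg/mL.
Cmax,ss = C₀/(1 − f) ≈ 5.667/0.8299 ≈ 6.829 mcg/mL.
Steady-state trough Cmin,ss = Cmax,ss·f ≈ 6.829 × 0.1701 ≈ 1.162 mcg/mL.
Trough 1.2 mcg/mL vs MEC 2 mcg/mL: subtherapeutic.

1.2 mcg/mL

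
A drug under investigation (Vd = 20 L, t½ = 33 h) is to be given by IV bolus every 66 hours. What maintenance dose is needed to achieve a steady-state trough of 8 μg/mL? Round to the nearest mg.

τ/t½ = 66/33 ≈ 2, so f = (1/2)^(66/33) ≈ 0.250000.
Cmin,ss = (D/Vd)·f/(1−f), so D = Cmin,ss·Vd·(1−f)/f.
D = 8 × 20 × (1−f)/f ≈ 8 × 20 × 3.00000 ≈ 480.00 mg.

480 mg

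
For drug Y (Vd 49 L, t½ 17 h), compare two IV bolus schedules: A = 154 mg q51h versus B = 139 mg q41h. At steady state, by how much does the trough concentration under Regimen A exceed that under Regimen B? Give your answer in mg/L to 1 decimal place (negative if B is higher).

-0.2 mg/L

Regimen A: f = (1/2)^(51/17) ≈ 0.1250; Cmin,ss = (154/49)·f/(1−f) ≈ 0.449 mg/L.
Regimen B: f = (1/2)^(41/17) ≈ 0.1879; Cmin,ss = (139/49)·f/(1−f) ≈ 0.656 mg/L.
Difference ≈ 0.449 − 0.656 ≈ -0.207 mg/L.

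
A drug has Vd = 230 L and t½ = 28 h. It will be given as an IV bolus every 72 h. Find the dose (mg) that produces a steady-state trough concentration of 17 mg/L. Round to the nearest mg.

19331 mg

τ/t½ = 72/28 ≈ 2.5714, so f = (1/2)^(72/28) ≈ 0.168238.
Cmin,ss = (D/Vd)·f/(1−f), so D = Cmin,ss·Vd·(1−f)/f.
D = 17 × 230 × (1−f)/f ≈ 17 × 230 × 4.94396 ≈ 19330.88 mg.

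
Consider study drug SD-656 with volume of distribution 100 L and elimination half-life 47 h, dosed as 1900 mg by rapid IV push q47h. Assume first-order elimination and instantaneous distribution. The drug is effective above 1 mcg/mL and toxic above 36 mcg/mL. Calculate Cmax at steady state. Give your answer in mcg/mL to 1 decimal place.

38.0 mcg/mL

τ = 47 h = 1 half-life, so f = (1/2)^1 = 0.5.
Accumulation ratio R = 1/(1 − f) = 1/0.5 = 2/1.
Single-dose peak C₀ = D/Vd = 1900/100 = 19 mcg/mL.
Steady-state peak Cmax,ss = C₀·R = 19 × 2/1 ≈ 38.000 mcg/mL.
Peak 38.0 mcg/mL vs MTC 36 mcg/mL: exceeds toxic threshold.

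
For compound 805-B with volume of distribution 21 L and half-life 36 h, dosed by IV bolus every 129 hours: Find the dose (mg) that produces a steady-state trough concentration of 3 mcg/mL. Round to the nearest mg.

692 mg

τ/t½ = 129/36 ≈ 3.5833, so f = (1/2)^(129/36) ≈ 0.083427.
Cmin,ss = (D/Vd)·f/(1−f), so D = Cmin,ss·Vd·(1−f)/f.
D = 3 × 21 × (1−f)/f ≈ 3 × 21 × 10.98653 ≈ 692.15 mg.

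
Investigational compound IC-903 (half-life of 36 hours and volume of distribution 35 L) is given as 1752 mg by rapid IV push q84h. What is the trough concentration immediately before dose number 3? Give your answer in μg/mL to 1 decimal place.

f = (1/2)^(τ/t½) = (1/2)^(84/36) ≈ 0.1984.
C₀ = D/Vd = 1752/35 ≈ 50.057 μg/mL.
Before the 3rd dose, 2 doses have been given. Superposition: Cmin = C₀·(f + f²).
≈ 50.057 × (0.1984 + 0.0394) ≈ 50.057 × 0.2378 ≈ 11.904 μg/mL.

11.9 μg/mL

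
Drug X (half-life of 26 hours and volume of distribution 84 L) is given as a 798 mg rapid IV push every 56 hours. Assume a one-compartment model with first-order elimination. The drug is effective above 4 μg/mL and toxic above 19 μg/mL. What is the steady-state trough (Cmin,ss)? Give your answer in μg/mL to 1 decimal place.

2.8 μg/mL

τ/t½ = 56/26 ≈ 2.1538, so fraction remaining f = (1/2)^(56/26) ≈ 0.2247.
At steady state, accumulation factor R = 1/(1 − e^(−kτ)) ≈ 1.2898.
Each bolus raises the concentration by D/Vd = 798/84 ≈ 9.500 μg/mL.
Cmax,ss = C₀/(1 − f) ≈ 9.500/0.7753 ≈ 12.253 μg/mL.
One interval later, Cmin,ss = Cmax,ss·e^(−kτ) ≈ 12.253 × 0.2247 ≈ 2.753 μg/mL.
Trough 2.8 μg/mL vs MEC 4 μg/mL: subtherapeutic.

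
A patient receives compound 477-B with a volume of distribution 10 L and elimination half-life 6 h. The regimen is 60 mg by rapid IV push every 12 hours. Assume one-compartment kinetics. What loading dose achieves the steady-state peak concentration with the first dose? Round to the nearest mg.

80 mg

f = (1/2)^(12/6) ≈ 0.250000; accumulation ratio R = 1/(1−f) ≈ 1.33333.
Loading dose to hit Cmax,ss on first dose: D_load = D_maint·R ≈ 60 × 1.33333 ≈ 80.00 mg.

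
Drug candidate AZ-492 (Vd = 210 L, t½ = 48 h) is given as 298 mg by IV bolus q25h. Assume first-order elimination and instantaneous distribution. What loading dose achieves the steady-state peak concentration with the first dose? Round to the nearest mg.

f = (1/2)^(25/48) ≈ 0.696969; accumulation ratio R = 1/(1−f) ≈ 3.29999.
Loading dose to hit Cmax,ss on first dose: D_load = D_maint·R ≈ 298 × 3.29999 ≈ 983.40 mg.

983 mg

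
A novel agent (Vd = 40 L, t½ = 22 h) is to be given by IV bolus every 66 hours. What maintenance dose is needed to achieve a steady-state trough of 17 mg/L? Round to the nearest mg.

4760 mg

τ/t½ = 66/22 ≈ 3, so f = (1/2)^(66/22) ≈ 0.125000.
Cmin,ss = (D/Vd)·f/(1−f), so D = Cmin,ss·Vd·(1−f)/f.
D = 17 × 40 × (1−f)/f ≈ 17 × 40 × 7.00000 ≈ 4760.00 mg.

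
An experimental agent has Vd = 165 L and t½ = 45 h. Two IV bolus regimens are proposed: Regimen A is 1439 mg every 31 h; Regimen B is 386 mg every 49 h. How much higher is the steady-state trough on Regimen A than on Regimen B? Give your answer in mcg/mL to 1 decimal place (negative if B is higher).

12.2 mcg/mL

Regimen A: f = (1/2)^(31/45) ≈ 0.6203; Cmin,ss = (1439/165)·f/(1−f) ≈ 14.247 mcg/mL.
Regimen B: f = (1/2)^(49/45) ≈ 0.4701; Cmin,ss = (386/165)·f/(1−f) ≈ 2.075 mcg/mL.
Difference ≈ 14.247 − 2.075 ≈ 12.172 mcg/mL.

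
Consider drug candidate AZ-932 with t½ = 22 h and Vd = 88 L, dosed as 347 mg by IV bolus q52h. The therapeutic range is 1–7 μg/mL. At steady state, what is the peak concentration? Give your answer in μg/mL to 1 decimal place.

Over one 52-h interval, 52/22 ≈ 2.3636 half-lives elapse, leaving f ≈ 0.1943 of each dose.
Accumulation ratio R = 1/(1 − f) ≈ 1/0.8057 ≈ 1.2412.
Single-dose peak C₀ = D/Vd = 347/88 ≈ 3.943 μg/mL.
Steady-state peak Cmax,ss = C₀·R ≈ 3.943 × 1.2412 ≈ 4.894 μg/mL.
Peak 4.9 μg/mL vs MTC 7 μg/mL: below toxic threshold.

4.9 μg/mL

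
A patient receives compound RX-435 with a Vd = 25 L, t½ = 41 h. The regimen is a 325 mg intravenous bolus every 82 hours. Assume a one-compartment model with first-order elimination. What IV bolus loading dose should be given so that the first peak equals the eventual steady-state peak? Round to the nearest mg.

433 mg

f = (1/2)^(82/41) ≈ 0.250000; accumulation ratio R = 1/(1−f) ≈ 1.33333.
Loading dose to hit Cmax,ss on first dose: D_load = D_maint·R ≈ 325 × 1.33333 ≈ 433.33 mg.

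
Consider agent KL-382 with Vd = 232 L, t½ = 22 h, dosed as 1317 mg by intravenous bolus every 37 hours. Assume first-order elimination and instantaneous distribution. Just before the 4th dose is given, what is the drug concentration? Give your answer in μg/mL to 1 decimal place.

2.5 μg/mL

f = (1/2)^(τ/t½) = (1/2)^(37/22) ≈ 0.3117.
C₀ = D/Vd = 1317/232 ≈ 5.677 μg/mL.
Before the 4th dose, 3 doses have been given. Superposition: Cmin = C₀·(f + f² + … + f^3).
≈ 5.677 × (0.3117 + 0.0972 + 0.0303) ≈ 5.677 × 0.4392 ≈ 2.493 μg/mL.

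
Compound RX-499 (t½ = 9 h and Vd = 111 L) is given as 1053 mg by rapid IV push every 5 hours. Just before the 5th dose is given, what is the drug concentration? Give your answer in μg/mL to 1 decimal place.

15.9 μg/mL

f = (1/2)^(τ/t½) = (1/2)^(5/9) ≈ 0.6804.
C₀ = D/Vd = 1053/111 ≈ 9.486 μg/mL.
Before the 5th dose, 4 doses have been given. Superposition: Cmin = C₀·(f + f² + … + f^4).
≈ 9.486 × (0.6804 + 0.4629 + 0.3150 + 0.2143) ≈ 9.486 × 1.6726 ≈ 15.866 μg/mL.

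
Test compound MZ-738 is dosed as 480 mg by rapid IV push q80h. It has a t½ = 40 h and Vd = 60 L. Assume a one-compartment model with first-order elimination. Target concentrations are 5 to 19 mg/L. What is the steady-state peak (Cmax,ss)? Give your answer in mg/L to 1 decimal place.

10.7 mg/L

τ = 80 h = 2 half-lives, so f = (1/2)^2 = 0.25.
Accumulation ratio R = 1/(1 − f) = 1/0.75 = 4/3.
Single-dose peak C₀ = D/Vd = 480/60 = 8 mg/L.
Steady-state peak Cmax,ss = C₀·R = 8 × 4/3 ≈ 10.667 mg/L.
Peak 10.7 mg/L vs MTC 19 mg/L: below toxic threshold.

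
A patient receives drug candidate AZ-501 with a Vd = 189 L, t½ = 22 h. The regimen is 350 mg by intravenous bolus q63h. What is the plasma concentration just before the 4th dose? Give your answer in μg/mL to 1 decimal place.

f = (1/2)^(τ/t½) = (1/2)^(63/22) ≈ 0.1374.
C₀ = D/Vd = 350/189 ≈ 1.852 μg/mL.
Before the 4th dose, 3 doses have been given. Superposition: Cmin = C₀·(f + f² + … + f^3).
≈ 1.852 × (0.1374 + 0.0189 + 0.0026) ≈ 1.852 × 0.1589 ≈ 0.294 μg/mL.

0.3 μg/mL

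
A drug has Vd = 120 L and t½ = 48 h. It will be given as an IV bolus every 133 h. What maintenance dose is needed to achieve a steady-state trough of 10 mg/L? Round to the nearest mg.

6990 mg

τ/t½ = 133/48 ≈ 2.7708, so f = (1/2)^(133/48) ≈ 0.146520.
Cmin,ss = (D/Vd)·f/(1−f), so D = Cmin,ss·Vd·(1−f)/f.
D = 10 × 120 × (1−f)/f ≈ 10 × 120 × 5.82501 ≈ 6990.01 mg.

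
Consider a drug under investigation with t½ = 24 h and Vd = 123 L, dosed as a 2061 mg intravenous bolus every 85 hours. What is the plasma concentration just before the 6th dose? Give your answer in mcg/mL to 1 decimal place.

1.6 mcg/mL

f = (1/2)^(τ/t½) = (1/2)^(85/24) ≈ 0.0859.
C₀ = D/Vd = 2061/123 ≈ 16.756 mcg/mL.
Before the 6th dose, 5 doses have been given. Superposition: Cmin = C₀·(f + f² + … + f^5).
≈ 16.756 × (0.0859 + 0.0074 + 0.0006 + 0.0001 + 0.0000) ≈ 16.756 × 0.0940 ≈ 1.575 mcg/mL.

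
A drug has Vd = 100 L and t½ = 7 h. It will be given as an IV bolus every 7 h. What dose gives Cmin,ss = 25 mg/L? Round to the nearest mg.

τ/t½ = 7/7 ≈ 1, so f = (1/2)^(7/7) ≈ 0.500000.
Cmin,ss = (D/Vd)·f/(1−f), so D = Cmin,ss·Vd·(1−f)/f.
D = 25 × 100 × (1−f)/f ≈ 25 × 100 × 1.00000 ≈ 2500.00 mg.

2500 mg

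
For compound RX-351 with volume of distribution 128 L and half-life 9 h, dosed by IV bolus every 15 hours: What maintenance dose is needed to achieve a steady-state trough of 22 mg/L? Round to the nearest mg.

6124 mg

τ/t½ = 15/9 ≈ 1.6667, so f = (1/2)^(15/9) ≈ 0.314980.
Cmin,ss = (D/Vd)·f/(1−f), so D = Cmin,ss·Vd·(1−f)/f.
D = 22 × 128 × (1−f)/f ≈ 22 × 128 × 2.17480 ≈ 6124.24 mg.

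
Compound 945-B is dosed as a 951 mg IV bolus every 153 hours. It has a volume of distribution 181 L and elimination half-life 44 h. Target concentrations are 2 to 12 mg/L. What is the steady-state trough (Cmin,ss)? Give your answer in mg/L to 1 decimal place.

0.5 mg/L

Over one 153-h interval, 153/44 ≈ 3.4773 half-lives elapse, leaving f ≈ 0.0898 of each dose.
At steady state, accumulation factor R = 1/(1 − e^(−kτ)) ≈ 1.0987.
Each bolus raises the concentration by D/Vd = 951/181 ≈ 5.254 mg/L.
Steady-state peak Cmax,ss = C₀·R ≈ 5.254 × 1.0987 ≈ 5.773 mg/L.
Steady-state trough Cmin,ss = Cmax,ss·f ≈ 5.773 × 0.0898 ≈ 0.518 mg/L.
Trough 0.5 mg/L vs MEC 2 mg/L: subtherapeutic.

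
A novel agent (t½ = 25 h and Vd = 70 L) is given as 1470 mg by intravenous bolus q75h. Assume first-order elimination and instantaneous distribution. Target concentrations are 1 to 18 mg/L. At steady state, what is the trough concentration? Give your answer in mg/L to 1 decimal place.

3.0 mg/L

The dosing interval is 3 half-lives, so f = 2^(−3) = 0.125.
At steady state, R = 1/(1 − 0.125) = 8/7.
Single-dose peak C₀ = D/Vd = 1470/70 = 21 mg/L.
Steady-state peak Cmax,ss = C₀·R = 21 × 8/7 ≈ 24.000 mg/L.
Steady-state trough Cmin,ss = Cmax,ss·f ≈ 24.000 × 0.125 ≈ 3.000 mg/L.
Trough 3.0 mg/L vs MEC 1 mg/L: adequate.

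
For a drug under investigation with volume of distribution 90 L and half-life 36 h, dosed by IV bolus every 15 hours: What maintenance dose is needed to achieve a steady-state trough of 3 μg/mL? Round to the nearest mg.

τ/t½ = 15/36 ≈ 0.41667, so f = (1/2)^(15/36) ≈ 0.749154.
Cmin,ss = (D/Vd)·f/(1−f), so D = Cmin,ss·Vd·(1−f)/f.
D = 3 × 90 × (1−f)/f ≈ 3 × 90 × 0.33484 ≈ 90.41 mg.

90 mg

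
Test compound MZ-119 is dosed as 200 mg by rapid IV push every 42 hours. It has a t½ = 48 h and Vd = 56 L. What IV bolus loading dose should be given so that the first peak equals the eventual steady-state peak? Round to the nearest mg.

f = (1/2)^(42/48) ≈ 0.545254; accumulation ratio R = 1/(1−f) ≈ 2.19903.
Loading dose to hit Cmax,ss on first dose: D_load = D_maint·R ≈ 200 × 2.19903 ≈ 439.81 mg.

440 mg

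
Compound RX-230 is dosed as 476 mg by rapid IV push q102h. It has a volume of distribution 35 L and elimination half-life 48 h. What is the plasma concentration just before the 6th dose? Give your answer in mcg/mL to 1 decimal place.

4.0 mcg/mL

f = (1/2)^(τ/t½) = (1/2)^(102/48) ≈ 0.2293.
C₀ = D/Vd = 476/35 ≈ 13.600 mcg/mL.
Before the 6th dose, 5 doses have been given. Superposition: Cmin = C₀·(f + f² + … + f^5).
≈ 13.600 × (0.2293 + 0.0526 + 0.0121 + 0.0028 + 0.0006) ≈ 13.600 × 0.2974 ≈ 4.045 mcg/mL.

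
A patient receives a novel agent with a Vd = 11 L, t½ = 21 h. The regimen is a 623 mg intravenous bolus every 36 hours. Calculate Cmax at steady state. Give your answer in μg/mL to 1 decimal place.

k = ln2/t½ = ln2/21 ≈ 0.033007 h⁻¹; fraction remaining f = e^(−kτ) = e^(−0.033007×36) ≈ 0.3048.
At steady state, accumulation factor R = 1/(1 − e^(−kτ)) ≈ 1.4384.
Single-dose peak C₀ = D/Vd = 623/11 ≈ 56.636 μg/mL.
Steady-state peak Cmax,ss = C₀·R ≈ 56.636 × 1.4384 ≈ 81.465 μg/mL.

81.5 μg/mL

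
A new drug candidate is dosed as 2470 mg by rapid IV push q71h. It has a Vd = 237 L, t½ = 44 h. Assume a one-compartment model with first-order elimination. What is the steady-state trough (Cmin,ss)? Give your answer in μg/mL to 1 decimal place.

Over one 71-h interval, 71/44 ≈ 1.6136 half-lives elapse, leaving f ≈ 0.3268 of each dose.
Each bolus raises the concentration by D/Vd = 2470/237 ≈ 10.422 μg/mL.
Steady-state trough Cmin,ss = C₀·f/(1−f) ≈ 10.422 × 0.3268/0.6732 ≈ 5.059 μg/mL.

5.1 μg/mL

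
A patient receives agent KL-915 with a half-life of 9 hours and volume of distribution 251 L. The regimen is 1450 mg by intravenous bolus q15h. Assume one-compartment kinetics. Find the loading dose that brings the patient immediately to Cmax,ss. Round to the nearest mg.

2117 mg

f = (1/2)^(15/9) ≈ 0.314980; accumulation ratio R = 1/(1−f) ≈ 1.45981.
Loading dose to hit Cmax,ss on first dose: D_load = D_maint·R ≈ 1450 × 1.45981 ≈ 2116.72 mg.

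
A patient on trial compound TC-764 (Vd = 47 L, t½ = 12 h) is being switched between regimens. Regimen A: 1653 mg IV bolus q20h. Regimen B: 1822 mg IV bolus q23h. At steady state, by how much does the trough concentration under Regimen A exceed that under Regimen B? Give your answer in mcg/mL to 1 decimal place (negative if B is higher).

2.2 mcg/mL

Regimen A: f = (1/2)^(20/12) ≈ 0.3150; Cmin,ss = (1653/47)·f/(1−f) ≈ 16.173 mcg/mL.
Regimen B: f = (1/2)^(23/12) ≈ 0.2649; Cmin,ss = (1822/47)·f/(1−f) ≈ 13.970 mcg/mL.
Difference ≈ 16.173 − 13.970 ≈ 2.203 mcg/mL.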